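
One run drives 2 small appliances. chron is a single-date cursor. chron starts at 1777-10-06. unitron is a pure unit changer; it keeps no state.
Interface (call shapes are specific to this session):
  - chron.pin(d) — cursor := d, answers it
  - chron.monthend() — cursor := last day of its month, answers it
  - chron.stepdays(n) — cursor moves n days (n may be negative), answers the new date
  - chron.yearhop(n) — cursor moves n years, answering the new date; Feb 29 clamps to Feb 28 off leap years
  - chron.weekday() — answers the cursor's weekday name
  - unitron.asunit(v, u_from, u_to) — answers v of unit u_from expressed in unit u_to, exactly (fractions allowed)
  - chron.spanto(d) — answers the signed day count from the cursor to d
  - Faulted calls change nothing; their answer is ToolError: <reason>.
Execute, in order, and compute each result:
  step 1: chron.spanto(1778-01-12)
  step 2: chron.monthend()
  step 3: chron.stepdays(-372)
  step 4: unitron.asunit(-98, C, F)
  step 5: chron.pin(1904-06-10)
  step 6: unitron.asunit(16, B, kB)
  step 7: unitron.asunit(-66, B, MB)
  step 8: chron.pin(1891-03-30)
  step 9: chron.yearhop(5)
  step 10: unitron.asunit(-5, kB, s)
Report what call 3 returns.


% 1. spanto(d=1778-01-12) ~> 98
% 2. monthend() ~> 1777-10-31
% 3. stepdays(n=-372) ~> 1776-10-24
% 4. asunit(v=-98, u_from=C, u_to=F) ~> -722/5
% 5. pin(d=1904-06-10) ~> 1904-06-10
% 6. asunit(v=16, u_from=B, u_to=kB) ~> 2/125
% 7. asunit(v=-66, u_from=B, u_to=MB) ~> -33/500000
% 8. pin(d=1891-03-30) ~> 1891-03-30
% 9. yearhop(n=5) ~> 1896-03-30
% 10. asunit(v=-5, u_from=kB, u_to=s) ~> ToolError: incompatible units

Answer: 1776-10-24


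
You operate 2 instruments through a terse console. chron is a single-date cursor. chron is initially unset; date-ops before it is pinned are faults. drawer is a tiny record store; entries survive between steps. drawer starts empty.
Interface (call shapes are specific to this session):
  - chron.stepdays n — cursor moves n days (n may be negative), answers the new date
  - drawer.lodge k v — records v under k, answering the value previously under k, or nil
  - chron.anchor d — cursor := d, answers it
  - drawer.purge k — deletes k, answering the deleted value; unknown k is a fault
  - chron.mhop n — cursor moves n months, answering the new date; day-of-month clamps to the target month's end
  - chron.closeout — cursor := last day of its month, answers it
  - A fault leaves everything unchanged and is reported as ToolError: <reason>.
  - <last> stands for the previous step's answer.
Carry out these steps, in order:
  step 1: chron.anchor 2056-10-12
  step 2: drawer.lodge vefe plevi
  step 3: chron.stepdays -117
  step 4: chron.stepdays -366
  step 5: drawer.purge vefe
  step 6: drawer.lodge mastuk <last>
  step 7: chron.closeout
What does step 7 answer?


Act: anchor[d→2056-10-12]
Obs: 2056-10-12
Act: lodge[k→vefe; v→plevi]
Obs: nil
Act: stepdays[n→-117]
Obs: 2056-06-17
Act: stepdays[n→-366]
Obs: 2055-06-17
Act: purge[k→vefe]
Obs: plevi
Act: lodge[k→mastuk; v→<last>]
Obs: nil
Act: closeout[]
Obs: 2055-06-30

Answer: 2055-06-30


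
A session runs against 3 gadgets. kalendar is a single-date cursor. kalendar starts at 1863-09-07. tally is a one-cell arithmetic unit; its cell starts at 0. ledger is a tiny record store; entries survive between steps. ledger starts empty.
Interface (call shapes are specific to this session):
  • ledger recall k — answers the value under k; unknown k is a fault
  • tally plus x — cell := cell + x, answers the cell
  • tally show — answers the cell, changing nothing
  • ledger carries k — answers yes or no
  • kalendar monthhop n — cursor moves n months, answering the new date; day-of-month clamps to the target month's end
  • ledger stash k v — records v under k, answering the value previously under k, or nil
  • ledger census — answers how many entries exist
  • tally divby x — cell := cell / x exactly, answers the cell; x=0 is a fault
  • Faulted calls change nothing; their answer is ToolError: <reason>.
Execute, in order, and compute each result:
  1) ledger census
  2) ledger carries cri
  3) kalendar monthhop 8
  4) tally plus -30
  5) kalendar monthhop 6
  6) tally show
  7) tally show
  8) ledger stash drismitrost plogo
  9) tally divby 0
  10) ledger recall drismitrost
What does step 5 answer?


$ ledger census
  0
$ ledger carries k=cri
  no
$ kalendar monthhop n=8
  1864-05-07
$ tally plus x=-30
  -30
$ kalendar monthhop n=6
  1864-11-07
$ tally show
  -30
$ tally show
  -30
$ ledger stash k=drismitrost v=plogo
  nil
$ tally divby x=0
  ToolError: division by zero
$ ledger recall k=drismitrost
  plogo

Answer: 1864-11-07


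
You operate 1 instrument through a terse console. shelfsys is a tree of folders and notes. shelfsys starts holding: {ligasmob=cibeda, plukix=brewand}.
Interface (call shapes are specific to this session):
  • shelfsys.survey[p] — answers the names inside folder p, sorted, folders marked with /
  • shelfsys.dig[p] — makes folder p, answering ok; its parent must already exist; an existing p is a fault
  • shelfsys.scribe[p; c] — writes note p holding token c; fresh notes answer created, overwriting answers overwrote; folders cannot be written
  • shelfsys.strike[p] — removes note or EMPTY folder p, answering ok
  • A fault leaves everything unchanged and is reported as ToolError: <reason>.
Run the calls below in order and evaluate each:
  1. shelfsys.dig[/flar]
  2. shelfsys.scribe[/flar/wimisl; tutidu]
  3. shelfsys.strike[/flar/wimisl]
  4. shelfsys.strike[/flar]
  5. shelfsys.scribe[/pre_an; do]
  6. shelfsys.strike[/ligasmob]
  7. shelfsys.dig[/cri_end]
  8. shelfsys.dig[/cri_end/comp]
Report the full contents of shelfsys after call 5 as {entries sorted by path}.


Using shelfsys.dig with p='/flar', → ok.
I try shelfsys.scribe with p='/flar/wimisl', c='tutidu', → created.
I run shelfsys.strike with p='/flar/wimisl', yielding ok.
I use shelfsys.strike with p='/flar', which returns ok.
Using shelfsys.scribe with p='/pre_an', c='do': created.
Then shelfsys.strike with p='/ligasmob', — result: ok.
I call shelfsys.dig with p='/cri_end', and observe ok.
Next I call shelfsys.dig with p='/cri_end/comp', → ok.

Answer: {ligasmob=cibeda, plukix=brewand, pre_an=do}


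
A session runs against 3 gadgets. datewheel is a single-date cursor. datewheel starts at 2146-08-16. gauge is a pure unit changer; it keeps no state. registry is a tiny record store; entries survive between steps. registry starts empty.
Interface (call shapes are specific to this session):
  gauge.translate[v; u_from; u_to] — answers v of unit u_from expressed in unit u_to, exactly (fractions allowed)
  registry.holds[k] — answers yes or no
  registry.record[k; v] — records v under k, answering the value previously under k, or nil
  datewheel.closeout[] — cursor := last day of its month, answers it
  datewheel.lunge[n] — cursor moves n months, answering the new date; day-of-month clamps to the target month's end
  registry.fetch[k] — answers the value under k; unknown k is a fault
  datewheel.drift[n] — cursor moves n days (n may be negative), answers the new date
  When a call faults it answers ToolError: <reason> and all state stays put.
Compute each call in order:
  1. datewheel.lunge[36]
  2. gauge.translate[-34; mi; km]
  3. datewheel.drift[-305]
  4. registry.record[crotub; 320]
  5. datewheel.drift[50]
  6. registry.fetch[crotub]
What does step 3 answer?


Do: datewheel.lunge[n→36]
See: 2149-08-16
Do: gauge.translate[v→-34; u_from→mi; u_to→km]
See: -854964/15625
Do: datewheel.drift[n→-305]
See: 2148-10-15
Do: registry.record[k→crotub; v→320]
See: nil
Do: datewheel.drift[n→50]
See: 2148-12-04
Do: registry.fetch[k→crotub]
See: 320

Answer: 2148-10-15


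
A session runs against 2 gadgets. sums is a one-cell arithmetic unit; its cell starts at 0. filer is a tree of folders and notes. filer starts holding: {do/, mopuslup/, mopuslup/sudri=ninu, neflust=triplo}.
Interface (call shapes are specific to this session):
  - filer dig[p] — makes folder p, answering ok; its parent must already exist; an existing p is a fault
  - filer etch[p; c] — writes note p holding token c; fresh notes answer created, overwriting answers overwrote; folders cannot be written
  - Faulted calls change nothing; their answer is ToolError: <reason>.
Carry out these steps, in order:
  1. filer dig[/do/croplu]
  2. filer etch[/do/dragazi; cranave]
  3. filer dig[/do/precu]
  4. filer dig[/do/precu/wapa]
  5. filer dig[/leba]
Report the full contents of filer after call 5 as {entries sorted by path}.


Step: filer dig[p: /do/croplu]
Result: ok
Step: filer etch[p: /do/dragazi; c: cranave]
Result: created
Step: filer dig[p: /do/precu]
Result: ok
Step: filer dig[p: /do/precu/wapa]
Result: ok
Step: filer dig[p: /leba]
Result: ok

Answer: {do/, do/croplu/, do/dragazi=cranave, do/precu/, do/precu/wapa/, leba/, mopuslup/, mopuslup/sudri=ninu, neflust=triplo}


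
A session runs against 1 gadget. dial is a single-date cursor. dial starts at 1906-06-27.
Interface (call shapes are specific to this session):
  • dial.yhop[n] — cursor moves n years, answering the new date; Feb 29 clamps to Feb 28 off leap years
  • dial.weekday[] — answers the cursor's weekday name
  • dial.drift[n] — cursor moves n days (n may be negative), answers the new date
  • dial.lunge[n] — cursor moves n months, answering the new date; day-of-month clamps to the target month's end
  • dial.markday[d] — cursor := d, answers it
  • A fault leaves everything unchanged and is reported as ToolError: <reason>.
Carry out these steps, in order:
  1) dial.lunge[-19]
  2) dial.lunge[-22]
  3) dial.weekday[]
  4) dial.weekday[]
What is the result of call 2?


-> lunge(n: -19)
<- 1904-11-27
-> lunge(n: -22)
<- 1903-01-27
-> weekday()
<- Tuesday
-> weekday()
<- Tuesday

Answer: 1903-01-27


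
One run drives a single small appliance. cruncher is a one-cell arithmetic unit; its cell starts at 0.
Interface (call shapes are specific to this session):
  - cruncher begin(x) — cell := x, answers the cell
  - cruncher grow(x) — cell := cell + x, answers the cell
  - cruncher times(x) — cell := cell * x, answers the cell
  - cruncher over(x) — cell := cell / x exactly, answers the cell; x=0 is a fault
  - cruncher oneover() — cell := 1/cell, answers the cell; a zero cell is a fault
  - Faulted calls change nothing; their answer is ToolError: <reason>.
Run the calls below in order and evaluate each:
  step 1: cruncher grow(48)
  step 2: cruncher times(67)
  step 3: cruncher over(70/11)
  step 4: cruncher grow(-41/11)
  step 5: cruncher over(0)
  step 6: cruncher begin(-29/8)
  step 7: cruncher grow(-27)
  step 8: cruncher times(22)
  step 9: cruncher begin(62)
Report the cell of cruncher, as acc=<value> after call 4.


Answer: acc=193133/385

Derivation:
I invoke cruncher grow(x=48), giving 48.
Then cruncher times(x=67), which returns 3216.
I run cruncher over(x=70/11), yielding 17688/35.
I invoke cruncher grow(x=-41/11), giving 193133/385.
Then cruncher over(x=0), — result: ToolError: division by zero.
I use cruncher begin(x=-29/8), giving -29/8.
I run cruncher grow(x=-27), and observe -245/8.
I try cruncher times(x=22), → -2695/4.
Then cruncher begin(x=62), giving 62.


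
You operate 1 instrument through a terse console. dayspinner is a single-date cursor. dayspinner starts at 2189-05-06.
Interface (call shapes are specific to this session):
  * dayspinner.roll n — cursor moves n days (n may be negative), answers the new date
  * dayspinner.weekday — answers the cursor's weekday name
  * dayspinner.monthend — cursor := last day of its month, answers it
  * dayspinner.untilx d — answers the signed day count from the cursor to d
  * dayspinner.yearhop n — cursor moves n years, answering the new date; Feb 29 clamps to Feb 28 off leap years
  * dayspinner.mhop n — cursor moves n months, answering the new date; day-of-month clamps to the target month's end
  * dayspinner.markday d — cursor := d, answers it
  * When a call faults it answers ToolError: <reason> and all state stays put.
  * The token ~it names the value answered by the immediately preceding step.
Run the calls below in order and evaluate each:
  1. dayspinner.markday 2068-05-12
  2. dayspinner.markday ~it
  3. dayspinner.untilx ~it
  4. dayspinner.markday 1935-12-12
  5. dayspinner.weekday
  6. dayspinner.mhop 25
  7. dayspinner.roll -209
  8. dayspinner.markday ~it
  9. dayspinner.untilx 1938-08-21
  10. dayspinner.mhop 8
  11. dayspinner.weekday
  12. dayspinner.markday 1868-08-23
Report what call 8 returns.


Answer: 1937-06-17

Derivation:
CALL markday[2068-05-12]
RET  2068-05-12
CALL markday[~it]
RET  2068-05-12
CALL untilx[~it]
RET  0
CALL markday[1935-12-12]
RET  1935-12-12
CALL weekday[]
RET  Thursday
CALL mhop[25]
RET  1938-01-12
CALL roll[-209]
RET  1937-06-17
CALL markday[~it]
RET  1937-06-17
CALL untilx[1938-08-21]
RET  430
CALL mhop[8]
RET  1938-02-17
CALL weekday[]
RET  Thursday
CALL markday[1868-08-23]
RET  1868-08-23


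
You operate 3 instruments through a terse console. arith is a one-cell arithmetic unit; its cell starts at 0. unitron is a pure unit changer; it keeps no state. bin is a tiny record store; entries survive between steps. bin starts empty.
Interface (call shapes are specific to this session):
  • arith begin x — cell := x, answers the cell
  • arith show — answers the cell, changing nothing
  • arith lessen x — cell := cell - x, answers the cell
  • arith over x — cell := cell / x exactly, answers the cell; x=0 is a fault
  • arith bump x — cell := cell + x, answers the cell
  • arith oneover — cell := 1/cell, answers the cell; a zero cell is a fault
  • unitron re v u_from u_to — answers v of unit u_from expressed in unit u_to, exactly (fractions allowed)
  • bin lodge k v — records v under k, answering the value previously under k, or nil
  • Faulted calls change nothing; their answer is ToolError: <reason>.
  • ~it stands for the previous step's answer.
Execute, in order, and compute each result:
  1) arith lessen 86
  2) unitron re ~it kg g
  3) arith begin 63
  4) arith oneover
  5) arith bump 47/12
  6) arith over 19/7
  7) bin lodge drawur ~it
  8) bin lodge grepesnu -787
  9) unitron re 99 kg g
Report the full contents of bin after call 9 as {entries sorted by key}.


Answer: {drawur=991/684, grepesnu=-787}

Derivation:
$ arith lessen 86
:: -86
$ unitron re ~it kg g
:: -86000
$ arith begin 63
:: 63
$ arith oneover
:: 1/63
$ arith bump 47/12
:: 991/252
$ arith over 19/7
:: 991/684
$ bin lodge drawur ~it
:: nil
$ bin lodge grepesnu -787
:: nil
$ unitron re 99 kg g
:: 99000


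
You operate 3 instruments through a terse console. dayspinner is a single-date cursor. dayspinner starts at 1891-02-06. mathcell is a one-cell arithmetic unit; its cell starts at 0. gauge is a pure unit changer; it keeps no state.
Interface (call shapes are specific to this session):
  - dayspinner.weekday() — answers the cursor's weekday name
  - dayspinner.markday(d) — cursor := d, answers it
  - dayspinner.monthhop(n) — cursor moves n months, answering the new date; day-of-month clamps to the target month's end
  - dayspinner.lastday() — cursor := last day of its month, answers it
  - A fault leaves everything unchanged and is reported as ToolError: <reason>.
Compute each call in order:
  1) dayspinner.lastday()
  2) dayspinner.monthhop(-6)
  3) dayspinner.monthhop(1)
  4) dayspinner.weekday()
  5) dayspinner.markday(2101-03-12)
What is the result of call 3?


Answer: 1890-09-28

Derivation:
>> dayspinner.lastday()
<< 1891-02-28
>> dayspinner.monthhop(-6)
<< 1890-08-28
>> dayspinner.monthhop(1)
<< 1890-09-28
>> dayspinner.weekday()
<< Sunday
>> dayspinner.markday(2101-03-12)
<< 2101-03-12


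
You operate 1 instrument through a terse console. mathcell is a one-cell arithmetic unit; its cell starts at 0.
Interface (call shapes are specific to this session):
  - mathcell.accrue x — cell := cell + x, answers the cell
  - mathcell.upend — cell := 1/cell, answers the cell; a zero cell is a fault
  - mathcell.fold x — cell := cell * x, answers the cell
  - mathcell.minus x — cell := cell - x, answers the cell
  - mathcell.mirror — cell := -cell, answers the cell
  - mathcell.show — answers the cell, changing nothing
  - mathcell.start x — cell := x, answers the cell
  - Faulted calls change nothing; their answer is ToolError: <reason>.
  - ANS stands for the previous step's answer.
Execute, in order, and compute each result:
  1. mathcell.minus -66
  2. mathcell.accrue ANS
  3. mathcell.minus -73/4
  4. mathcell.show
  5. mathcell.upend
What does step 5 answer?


Answer: 4/601

Derivation:
~$ mathcell.minus x→-66
[out] 66
~$ mathcell.accrue x→ANS
[out] 132
~$ mathcell.minus x→-73/4
[out] 601/4
~$ mathcell.show
[out] 601/4
~$ mathcell.upend
[out] 4/601


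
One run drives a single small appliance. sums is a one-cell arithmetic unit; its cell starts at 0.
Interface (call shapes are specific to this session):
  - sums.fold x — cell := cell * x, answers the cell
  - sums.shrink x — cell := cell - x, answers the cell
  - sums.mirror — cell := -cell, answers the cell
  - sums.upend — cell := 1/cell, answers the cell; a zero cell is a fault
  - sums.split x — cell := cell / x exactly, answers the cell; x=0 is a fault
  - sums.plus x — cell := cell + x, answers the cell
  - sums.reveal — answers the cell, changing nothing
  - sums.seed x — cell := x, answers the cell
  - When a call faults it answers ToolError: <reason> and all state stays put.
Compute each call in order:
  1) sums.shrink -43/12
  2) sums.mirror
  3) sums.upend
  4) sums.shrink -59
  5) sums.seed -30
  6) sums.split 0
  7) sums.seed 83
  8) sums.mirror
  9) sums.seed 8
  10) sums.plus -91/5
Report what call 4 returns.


! shrink(x→-43/12) : 43/12
! mirror() : -43/12
! upend() : -12/43
! shrink(x→-59) : 2525/43
! seed(x→-30) : -30
! split(x→0) : ToolError: division by zero
! seed(x→83) : 83
! mirror() : -83
! seed(x→8) : 8
! plus(x→-91/5) : -51/5

Answer: 2525/43


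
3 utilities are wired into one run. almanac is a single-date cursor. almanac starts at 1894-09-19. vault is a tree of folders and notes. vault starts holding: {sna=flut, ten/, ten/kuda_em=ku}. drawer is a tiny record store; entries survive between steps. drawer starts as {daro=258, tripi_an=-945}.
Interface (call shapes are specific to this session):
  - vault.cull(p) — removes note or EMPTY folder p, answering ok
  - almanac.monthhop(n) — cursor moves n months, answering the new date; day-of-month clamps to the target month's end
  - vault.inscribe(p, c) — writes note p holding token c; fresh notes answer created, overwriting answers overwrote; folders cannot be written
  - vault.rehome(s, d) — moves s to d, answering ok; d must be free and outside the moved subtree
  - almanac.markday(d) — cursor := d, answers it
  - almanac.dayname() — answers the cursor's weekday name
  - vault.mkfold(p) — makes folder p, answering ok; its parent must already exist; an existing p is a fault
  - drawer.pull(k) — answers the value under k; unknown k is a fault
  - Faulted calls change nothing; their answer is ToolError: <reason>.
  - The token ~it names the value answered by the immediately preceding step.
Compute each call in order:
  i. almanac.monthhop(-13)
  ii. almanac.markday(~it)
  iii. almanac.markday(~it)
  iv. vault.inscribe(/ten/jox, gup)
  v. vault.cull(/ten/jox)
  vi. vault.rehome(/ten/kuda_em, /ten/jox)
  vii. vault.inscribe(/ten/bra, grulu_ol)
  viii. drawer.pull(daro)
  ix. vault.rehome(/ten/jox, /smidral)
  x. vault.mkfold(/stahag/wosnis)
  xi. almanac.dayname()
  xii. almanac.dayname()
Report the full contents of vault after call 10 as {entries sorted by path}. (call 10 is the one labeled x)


// 1. almanac.monthhop(n: -13) : 1893-08-19
// 2. almanac.markday(d: ~it) : 1893-08-19
// 3. almanac.markday(d: ~it) : 1893-08-19
// 4. vault.inscribe(p: /ten/jox, c: gup) : created
// 5. vault.cull(p: /ten/jox) : ok
// 6. vault.rehome(s: /ten/kuda_em, d: /ten/jox) : ok
// 7. vault.inscribe(p: /ten/bra, c: grulu_ol) : created
// 8. drawer.pull(k: daro) : 258
// 9. vault.rehome(s: /ten/jox, d: /smidral) : ok
// 10. vault.mkfold(p: /stahag/wosnis) : ToolError: no parent
// 11. almanac.dayname() : Saturday
// 12. almanac.dayname() : Saturday

Answer: {smidral=ku, sna=flut, ten/, ten/bra=grulu_ol}


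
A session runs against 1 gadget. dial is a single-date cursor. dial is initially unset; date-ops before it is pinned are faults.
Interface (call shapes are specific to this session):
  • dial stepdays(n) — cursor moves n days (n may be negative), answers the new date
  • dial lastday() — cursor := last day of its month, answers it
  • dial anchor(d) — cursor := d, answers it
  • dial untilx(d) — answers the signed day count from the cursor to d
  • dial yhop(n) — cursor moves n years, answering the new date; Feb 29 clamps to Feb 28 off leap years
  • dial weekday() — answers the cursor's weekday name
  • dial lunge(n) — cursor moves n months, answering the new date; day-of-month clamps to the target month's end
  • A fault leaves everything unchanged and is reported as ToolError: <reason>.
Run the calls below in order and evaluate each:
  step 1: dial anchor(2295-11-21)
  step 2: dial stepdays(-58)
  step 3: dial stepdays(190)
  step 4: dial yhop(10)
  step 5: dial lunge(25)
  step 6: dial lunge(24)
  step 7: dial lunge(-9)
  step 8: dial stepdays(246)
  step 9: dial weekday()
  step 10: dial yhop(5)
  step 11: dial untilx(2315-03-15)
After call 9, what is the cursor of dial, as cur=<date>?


Answer: cur=2310-04-04

Derivation:
Invoking dial anchor with d: 2295-11-21, and observe 2295-11-21.
Using dial stepdays with n: -58, which returns 2295-09-24.
I run dial stepdays with n: 190, yielding 2296-04-01.
I run dial yhop with n: 10, which returns 2306-04-01.
Invoking dial lunge with n: 25, giving 2308-05-01.
Then dial lunge with n: 24: 2310-05-01.
I call dial lunge with n: -9, and get 2309-08-01.
Then dial stepdays with n: 246, and get 2310-04-04.
I try dial weekday(), which returns Monday.
Now I run dial yhop with n: 5, yielding 2315-04-04.
Then dial untilx with d: 2315-03-15, and see -20.


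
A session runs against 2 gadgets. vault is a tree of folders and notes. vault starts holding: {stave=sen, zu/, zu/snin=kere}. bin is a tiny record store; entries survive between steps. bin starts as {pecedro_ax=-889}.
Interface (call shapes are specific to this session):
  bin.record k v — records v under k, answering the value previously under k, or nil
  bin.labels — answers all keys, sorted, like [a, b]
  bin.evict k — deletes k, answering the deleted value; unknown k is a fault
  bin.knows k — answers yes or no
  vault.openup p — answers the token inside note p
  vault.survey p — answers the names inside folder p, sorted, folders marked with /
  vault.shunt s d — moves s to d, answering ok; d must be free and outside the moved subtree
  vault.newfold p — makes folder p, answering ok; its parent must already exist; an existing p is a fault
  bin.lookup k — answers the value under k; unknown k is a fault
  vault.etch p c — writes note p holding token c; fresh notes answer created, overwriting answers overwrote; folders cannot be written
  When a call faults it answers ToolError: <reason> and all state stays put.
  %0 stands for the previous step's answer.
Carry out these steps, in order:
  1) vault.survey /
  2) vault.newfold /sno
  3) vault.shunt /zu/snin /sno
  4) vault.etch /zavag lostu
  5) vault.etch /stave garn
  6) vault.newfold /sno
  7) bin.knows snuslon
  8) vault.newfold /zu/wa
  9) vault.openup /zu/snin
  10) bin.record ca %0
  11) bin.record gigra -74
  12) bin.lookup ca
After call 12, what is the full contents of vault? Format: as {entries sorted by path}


Using survey using p: /, and get [stave, zu/].
Invoking newfold using p: /sno, which returns ok.
I use shunt using s: /zu/snin, d: /sno: ToolError: exists.
I use etch using p: /zavag, c: lostu, and get created.
Then etch using p: /stave, c: garn, giving overwrote.
Invoking newfold using p: /sno, → ToolError: exists.
Now I run knows using k: snuslon, yielding no.
Now I run newfold using p: /zu/wa, yielding ok.
Invoking openup using p: /zu/snin, and observe kere.
Using record using k: ca, v: %0, yielding nil.
Then record using k: gigra, v: -74, and see nil.
I try lookup using k: ca, yielding kere.

Answer: {sno/, stave=garn, zavag=lostu, zu/, zu/snin=kere, zu/wa/}


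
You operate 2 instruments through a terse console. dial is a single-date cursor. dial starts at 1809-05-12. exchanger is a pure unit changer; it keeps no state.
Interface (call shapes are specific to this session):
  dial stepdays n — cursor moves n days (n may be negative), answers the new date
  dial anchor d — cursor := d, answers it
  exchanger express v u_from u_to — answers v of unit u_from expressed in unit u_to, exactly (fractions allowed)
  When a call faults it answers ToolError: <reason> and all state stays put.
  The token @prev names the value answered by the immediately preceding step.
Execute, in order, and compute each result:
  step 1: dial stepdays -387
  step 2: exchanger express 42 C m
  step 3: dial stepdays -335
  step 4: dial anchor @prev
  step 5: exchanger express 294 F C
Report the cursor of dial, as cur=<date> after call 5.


Act: dial stepdays[n='-387']
Obs: 1808-04-20
Act: exchanger express[v='42'; u_from='C'; u_to='m']
Obs: ToolError: incompatible units
Act: dial stepdays[n='-335']
Obs: 1807-05-21
Act: dial anchor[d='@prev']
Obs: 1807-05-21
Act: exchanger express[v='294'; u_from='F'; u_to='C']
Obs: 1310/9

Answer: cur=1807-05-21


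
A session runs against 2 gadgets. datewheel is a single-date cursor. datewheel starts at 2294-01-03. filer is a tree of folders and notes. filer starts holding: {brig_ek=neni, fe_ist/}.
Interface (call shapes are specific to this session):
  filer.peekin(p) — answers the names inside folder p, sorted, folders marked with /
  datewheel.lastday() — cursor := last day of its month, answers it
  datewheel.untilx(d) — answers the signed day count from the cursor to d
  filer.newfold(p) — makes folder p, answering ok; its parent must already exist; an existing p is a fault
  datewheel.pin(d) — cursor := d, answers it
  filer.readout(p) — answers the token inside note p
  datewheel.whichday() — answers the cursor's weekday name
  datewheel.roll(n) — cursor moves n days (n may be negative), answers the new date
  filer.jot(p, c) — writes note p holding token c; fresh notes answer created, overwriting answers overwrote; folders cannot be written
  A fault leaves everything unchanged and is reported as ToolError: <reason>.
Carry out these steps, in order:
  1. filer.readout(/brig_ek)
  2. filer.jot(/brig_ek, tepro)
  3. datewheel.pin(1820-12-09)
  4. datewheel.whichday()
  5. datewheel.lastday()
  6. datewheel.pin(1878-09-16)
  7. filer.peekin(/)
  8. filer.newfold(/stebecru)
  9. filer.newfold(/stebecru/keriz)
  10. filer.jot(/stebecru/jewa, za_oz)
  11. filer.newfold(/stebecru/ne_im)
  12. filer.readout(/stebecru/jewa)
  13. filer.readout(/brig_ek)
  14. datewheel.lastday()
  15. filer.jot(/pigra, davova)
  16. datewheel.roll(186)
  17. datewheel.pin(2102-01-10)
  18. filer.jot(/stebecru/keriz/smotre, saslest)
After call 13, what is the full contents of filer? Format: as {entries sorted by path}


Answer: {brig_ek=tepro, fe_ist/, stebecru/, stebecru/jewa=za_oz, stebecru/keriz/, stebecru/ne_im/}

Derivation:
Act: filer.readout[/brig_ek]
Obs: neni
Act: filer.jot[/brig_ek; tepro]
Obs: overwrote
Act: datewheel.pin[1820-12-09]
Obs: 1820-12-09
Act: datewheel.whichday[]
Obs: Saturday
Act: datewheel.lastday[]
Obs: 1820-12-31
Act: datewheel.pin[1878-09-16]
Obs: 1878-09-16
Act: filer.peekin[/]
Obs: [brig_ek, fe_ist/]
Act: filer.newfold[/stebecru]
Obs: ok
Act: filer.newfold[/stebecru/keriz]
Obs: ok
Act: filer.jot[/stebecru/jewa; za_oz]
Obs: created
Act: filer.newfold[/stebecru/ne_im]
Obs: ok
Act: filer.readout[/stebecru/jewa]
Obs: za_oz
Act: filer.readout[/brig_ek]
Obs: tepro
Act: datewheel.lastday[]
Obs: 1878-09-30
Act: filer.jot[/pigra; davova]
Obs: created
Act: datewheel.roll[186]
Obs: 1879-04-04
Act: datewheel.pin[2102-01-10]
Obs: 2102-01-10
Act: filer.jot[/stebecru/keriz/smotre; saslest]
Obs: created


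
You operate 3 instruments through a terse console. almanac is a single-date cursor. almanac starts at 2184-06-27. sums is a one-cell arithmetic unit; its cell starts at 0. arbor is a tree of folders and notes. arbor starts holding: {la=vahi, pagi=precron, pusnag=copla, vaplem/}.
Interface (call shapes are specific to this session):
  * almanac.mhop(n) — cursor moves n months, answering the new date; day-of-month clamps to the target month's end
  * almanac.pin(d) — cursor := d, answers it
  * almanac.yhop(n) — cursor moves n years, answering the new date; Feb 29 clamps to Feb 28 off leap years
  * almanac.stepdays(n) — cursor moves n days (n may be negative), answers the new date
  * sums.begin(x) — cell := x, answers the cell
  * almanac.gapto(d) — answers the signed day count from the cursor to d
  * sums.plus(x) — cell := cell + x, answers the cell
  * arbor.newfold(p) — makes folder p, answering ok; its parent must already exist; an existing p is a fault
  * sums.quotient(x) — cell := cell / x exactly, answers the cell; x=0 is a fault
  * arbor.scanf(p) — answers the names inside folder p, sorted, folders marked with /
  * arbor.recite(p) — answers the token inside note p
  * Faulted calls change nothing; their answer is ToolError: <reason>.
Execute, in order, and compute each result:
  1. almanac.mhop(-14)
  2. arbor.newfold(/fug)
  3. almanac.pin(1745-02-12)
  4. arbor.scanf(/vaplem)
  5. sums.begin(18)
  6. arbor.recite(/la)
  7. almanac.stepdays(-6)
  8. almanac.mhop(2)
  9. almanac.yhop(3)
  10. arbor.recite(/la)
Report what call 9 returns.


>> mhop(n=-14)
<< 2183-04-27
>> newfold(p=/fug)
<< ok
>> pin(d=1745-02-12)
<< 1745-02-12
>> scanf(p=/vaplem)
<< []
>> begin(x=18)
<< 18
>> recite(p=/la)
<< vahi
>> stepdays(n=-6)
<< 1745-02-06
>> mhop(n=2)
<< 1745-04-06
>> yhop(n=3)
<< 1748-04-06
>> recite(p=/la)
<< vahi

Answer: 1748-04-06


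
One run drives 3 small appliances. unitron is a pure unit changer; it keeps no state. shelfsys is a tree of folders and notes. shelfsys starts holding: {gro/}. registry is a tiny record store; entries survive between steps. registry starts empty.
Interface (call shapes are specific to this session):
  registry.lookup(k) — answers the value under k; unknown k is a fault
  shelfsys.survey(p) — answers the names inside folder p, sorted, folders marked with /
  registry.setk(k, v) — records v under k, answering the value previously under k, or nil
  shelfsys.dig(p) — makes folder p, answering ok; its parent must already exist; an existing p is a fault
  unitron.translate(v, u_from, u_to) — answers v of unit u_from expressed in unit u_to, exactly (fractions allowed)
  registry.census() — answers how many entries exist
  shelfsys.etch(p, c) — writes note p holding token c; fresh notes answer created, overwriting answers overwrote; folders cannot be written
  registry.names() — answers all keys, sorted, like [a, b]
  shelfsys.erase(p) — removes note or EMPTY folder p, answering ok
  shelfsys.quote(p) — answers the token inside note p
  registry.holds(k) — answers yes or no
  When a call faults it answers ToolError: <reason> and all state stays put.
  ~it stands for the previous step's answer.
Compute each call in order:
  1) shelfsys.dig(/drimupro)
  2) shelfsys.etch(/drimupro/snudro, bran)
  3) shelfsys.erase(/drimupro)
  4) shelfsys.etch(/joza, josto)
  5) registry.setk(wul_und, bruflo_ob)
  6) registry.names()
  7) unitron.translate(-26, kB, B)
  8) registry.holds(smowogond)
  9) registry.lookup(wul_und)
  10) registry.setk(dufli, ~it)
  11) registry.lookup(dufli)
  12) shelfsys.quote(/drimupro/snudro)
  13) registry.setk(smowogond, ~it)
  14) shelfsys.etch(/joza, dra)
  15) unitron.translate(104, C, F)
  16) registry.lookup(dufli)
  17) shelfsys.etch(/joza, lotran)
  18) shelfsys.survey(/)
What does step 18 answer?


→ dig(p: /drimupro)
← ok
→ etch(p: /drimupro/snudro, c: bran)
← created
→ erase(p: /drimupro)
← ToolError: not empty
→ etch(p: /joza, c: josto)
← created
→ setk(k: wul_und, v: bruflo_ob)
← nil
→ names()
← [wul_und]
→ translate(v: -26, u_from: kB, u_to: B)
← -26000
→ holds(k: smowogond)
← no
→ lookup(k: wul_und)
← bruflo_ob
→ setk(k: dufli, v: ~it)
← nil
→ lookup(k: dufli)
← bruflo_ob
→ quote(p: /drimupro/snudro)
← bran
→ setk(k: smowogond, v: ~it)
← nil
→ etch(p: /joza, c: dra)
← overwrote
→ translate(v: 104, u_from: C, u_to: F)
← 1096/5
→ lookup(k: dufli)
← bruflo_ob
→ etch(p: /joza, c: lotran)
← overwrote
→ survey(p: /)
← [drimupro/, gro/, joza]

Answer: [drimupro/, gro/, joza]


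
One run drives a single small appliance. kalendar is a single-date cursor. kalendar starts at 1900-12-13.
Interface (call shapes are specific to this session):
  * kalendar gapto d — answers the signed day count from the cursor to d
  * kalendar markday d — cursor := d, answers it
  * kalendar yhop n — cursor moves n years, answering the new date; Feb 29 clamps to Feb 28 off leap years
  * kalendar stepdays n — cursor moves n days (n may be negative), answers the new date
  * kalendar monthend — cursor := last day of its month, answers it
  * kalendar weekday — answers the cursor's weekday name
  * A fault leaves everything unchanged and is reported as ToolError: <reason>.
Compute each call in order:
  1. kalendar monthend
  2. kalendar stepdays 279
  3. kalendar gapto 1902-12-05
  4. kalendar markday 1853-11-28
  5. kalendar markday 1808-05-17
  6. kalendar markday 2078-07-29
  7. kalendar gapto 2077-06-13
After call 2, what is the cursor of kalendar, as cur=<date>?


Then kalendar monthend(), and see 1900-12-31.
I try kalendar stepdays with 279, and observe 1901-10-06.
Now I run kalendar gapto with 1902-12-05, which returns 425.
Calling kalendar markday with 1853-11-28, yielding 1853-11-28.
I invoke kalendar markday with 1808-05-17, giving 1808-05-17.
Then kalendar markday with 2078-07-29, and observe 2078-07-29.
Then kalendar gapto with 2077-06-13, giving -411.

Answer: cur=1901-10-06


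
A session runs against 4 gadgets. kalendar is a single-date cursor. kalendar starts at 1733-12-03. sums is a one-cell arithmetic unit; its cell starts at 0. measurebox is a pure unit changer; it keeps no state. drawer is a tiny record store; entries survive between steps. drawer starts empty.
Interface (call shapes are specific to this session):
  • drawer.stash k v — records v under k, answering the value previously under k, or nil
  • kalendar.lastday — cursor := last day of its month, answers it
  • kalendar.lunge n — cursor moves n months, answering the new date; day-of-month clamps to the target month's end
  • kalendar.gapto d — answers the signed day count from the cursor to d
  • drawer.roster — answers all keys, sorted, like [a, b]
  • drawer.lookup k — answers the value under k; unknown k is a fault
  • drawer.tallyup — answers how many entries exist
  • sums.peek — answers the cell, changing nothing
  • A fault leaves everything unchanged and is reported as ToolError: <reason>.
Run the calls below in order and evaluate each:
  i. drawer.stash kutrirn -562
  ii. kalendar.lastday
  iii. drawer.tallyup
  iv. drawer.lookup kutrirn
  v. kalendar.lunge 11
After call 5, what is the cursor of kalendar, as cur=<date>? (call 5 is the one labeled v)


CALL drawer.stash[k: kutrirn; v: -562]
RET  nil
CALL kalendar.lastday[]
RET  1733-12-31
CALL drawer.tallyup[]
RET  1
CALL drawer.lookup[k: kutrirn]
RET  -562
CALL kalendar.lunge[n: 11]
RET  1734-11-30

Answer: cur=1734-11-30


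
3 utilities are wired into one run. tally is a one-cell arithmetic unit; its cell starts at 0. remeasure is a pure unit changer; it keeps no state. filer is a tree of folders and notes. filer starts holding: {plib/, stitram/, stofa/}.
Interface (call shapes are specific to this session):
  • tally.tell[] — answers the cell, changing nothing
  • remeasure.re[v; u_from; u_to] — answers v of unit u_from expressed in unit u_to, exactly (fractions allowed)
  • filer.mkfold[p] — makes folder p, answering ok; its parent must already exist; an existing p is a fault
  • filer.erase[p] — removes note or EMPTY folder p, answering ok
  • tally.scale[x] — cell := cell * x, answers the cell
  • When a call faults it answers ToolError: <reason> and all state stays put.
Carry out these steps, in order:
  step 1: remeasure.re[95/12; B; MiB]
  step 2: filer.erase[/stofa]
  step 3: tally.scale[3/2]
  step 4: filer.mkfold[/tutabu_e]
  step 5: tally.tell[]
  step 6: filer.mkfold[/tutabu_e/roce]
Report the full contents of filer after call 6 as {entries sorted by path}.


==> remeasure.re(v=95/12, u_from=B, u_to=MiB)
<== 95/12582912
==> filer.erase(p=/stofa)
<== ok
==> tally.scale(x=3/2)
<== 0
==> filer.mkfold(p=/tutabu_e)
<== ok
==> tally.tell()
<== 0
==> filer.mkfold(p=/tutabu_e/roce)
<== ok

Answer: {plib/, stitram/, tutabu_e/, tutabu_e/roce/}


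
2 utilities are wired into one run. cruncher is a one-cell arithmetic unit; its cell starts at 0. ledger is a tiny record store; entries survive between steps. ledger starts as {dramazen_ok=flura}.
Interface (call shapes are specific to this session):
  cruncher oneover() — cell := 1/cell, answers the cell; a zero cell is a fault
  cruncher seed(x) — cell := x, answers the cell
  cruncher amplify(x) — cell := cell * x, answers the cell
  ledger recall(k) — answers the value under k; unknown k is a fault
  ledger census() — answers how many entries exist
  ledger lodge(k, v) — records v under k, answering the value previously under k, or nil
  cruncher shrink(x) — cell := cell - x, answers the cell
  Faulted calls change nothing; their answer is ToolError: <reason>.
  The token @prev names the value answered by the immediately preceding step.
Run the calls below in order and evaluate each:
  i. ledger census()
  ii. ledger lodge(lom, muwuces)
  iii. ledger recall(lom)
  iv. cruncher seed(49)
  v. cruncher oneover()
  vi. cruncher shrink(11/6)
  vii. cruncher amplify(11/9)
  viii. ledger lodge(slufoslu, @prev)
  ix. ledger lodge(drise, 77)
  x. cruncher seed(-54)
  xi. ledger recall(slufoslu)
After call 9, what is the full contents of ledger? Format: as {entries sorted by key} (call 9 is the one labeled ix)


Answer: {dramazen_ok=flura, drise=77, lom=muwuces, slufoslu=-5863/2646}

Derivation:
CALL ledger census[]
RET  1
CALL ledger lodge[k=lom; v=muwuces]
RET  nil
CALL ledger recall[k=lom]
RET  muwuces
CALL cruncher seed[x=49]
RET  49
CALL cruncher oneover[]
RET  1/49
CALL cruncher shrink[x=11/6]
RET  -533/294
CALL cruncher amplify[x=11/9]
RET  -5863/2646
CALL ledger lodge[k=slufoslu; v=@prev]
RET  nil
CALL ledger lodge[k=drise; v=77]
RET  nil
CALL cruncher seed[x=-54]
RET  -54
CALL ledger recall[k=slufoslu]
RET  -5863/2646


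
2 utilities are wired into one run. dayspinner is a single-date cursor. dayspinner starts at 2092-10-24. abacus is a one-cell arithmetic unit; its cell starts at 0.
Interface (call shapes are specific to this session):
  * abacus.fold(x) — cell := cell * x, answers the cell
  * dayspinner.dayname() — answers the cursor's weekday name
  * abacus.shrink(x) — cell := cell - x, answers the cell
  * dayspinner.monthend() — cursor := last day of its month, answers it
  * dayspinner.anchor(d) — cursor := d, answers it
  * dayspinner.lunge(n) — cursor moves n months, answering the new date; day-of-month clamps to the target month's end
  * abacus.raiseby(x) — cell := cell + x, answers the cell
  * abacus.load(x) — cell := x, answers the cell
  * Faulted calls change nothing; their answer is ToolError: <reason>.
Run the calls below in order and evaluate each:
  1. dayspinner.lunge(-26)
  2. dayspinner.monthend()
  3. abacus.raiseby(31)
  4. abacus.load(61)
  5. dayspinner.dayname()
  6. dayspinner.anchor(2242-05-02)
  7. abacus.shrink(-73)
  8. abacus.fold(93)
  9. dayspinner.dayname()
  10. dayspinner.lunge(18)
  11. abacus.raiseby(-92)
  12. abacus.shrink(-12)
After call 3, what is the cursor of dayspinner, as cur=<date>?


Answer: cur=2090-08-31

Derivation:
==> dayspinner.lunge(n=-26)
<== 2090-08-24
==> dayspinner.monthend()
<== 2090-08-31
==> abacus.raiseby(x=31)
<== 31
==> abacus.load(x=61)
<== 61
==> dayspinner.dayname()
<== Thursday
==> dayspinner.anchor(d=2242-05-02)
<== 2242-05-02
==> abacus.shrink(x=-73)
<== 134
==> abacus.fold(x=93)
<== 12462
==> dayspinner.dayname()
<== Monday
==> dayspinner.lunge(n=18)
<== 2243-11-02
==> abacus.raiseby(x=-92)
<== 12370
==> abacus.shrink(x=-12)
<== 12382
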